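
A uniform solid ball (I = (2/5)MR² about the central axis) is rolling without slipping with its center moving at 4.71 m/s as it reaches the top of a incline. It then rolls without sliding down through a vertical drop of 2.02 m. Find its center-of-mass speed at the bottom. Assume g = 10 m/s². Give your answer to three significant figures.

For this body I = (2/5)MR², i.e. k = I/(MR²) = 0.4.
Pure rolling means v = ωR; then KE = ½Mv² + ½I(v/R)² = ½(1+k)Mv² = (7/10)Mv².
Energy conservation: (7/10)Mv₀² + Mgh = (7/10)Mv², so v² = v₀² + 2gh/(1+k).
v = √(4.71² + 2×10×2.02/1.4) = √51.04 ≈ 7.14 m/s.

v ≈ 7.14 m/s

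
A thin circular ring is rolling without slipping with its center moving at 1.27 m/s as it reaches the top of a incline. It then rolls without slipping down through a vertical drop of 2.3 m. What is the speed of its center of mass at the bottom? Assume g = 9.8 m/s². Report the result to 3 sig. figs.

v ≈ 4.91 m/s

For this body I = MR², i.e. k = I/(MR²) = 1.
The rolling condition ω = v/R makes the rotational term ½I(v/R)² = ½kMv², so KE_total = ½(1+k)Mv² = Mv².
Energy conservation: Mv₀² + Mgh = Mv², so v² = v₀² + 2gh/(1+k).
v = √(1.27² + 2×9.8×2.3/2) = √24.15 ≈ 4.91 m/s.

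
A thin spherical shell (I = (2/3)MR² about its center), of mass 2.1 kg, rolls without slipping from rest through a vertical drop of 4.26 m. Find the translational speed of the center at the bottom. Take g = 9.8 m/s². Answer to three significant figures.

With I = (2/3)MR², the ratio k = I/(MR²) is 2/3.
The rolling condition ω = v/R makes the rotational term ½I(v/R)² = ½kMv², so KE_total = ½(1+k)Mv² = (5/6)Mv².
Energy conservation: Mgh = (5/6)Mv², so v = √(2gh/(1+k)) = √(2 × 9.8 × 4.26 / 1.667) ≈ 7.08 m/s.

v ≈ 7.08 m/s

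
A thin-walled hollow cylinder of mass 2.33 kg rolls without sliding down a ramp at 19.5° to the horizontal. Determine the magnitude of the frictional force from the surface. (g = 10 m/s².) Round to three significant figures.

f ≈ 3.89 N

With I = MR², the ratio k = I/(MR²) is 1.
Newton's second law down the slope: Mg sinθ − f = Ma. The torque equation fR = Iα (with α = a/R) gives f = kMa.
Combining, a = g sinθ/(1+k) and f = kMa = kMg sinθ/(1+k).
f = 1 × 2.33 × 10 × sin19.5° / 2 ≈ 3.89 N.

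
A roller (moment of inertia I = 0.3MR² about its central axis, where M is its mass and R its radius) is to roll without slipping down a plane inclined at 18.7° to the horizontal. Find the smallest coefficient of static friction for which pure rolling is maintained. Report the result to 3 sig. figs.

μ_min ≈ 0.0781

For this body I = 0.3MR², i.e. k = I/(MR²) = 0.3.
Along the incline Mg sinθ − f = Ma, and torque about the center fR = Iα = kMR²(a/R) gives f = kMa.
These give a = g sinθ/(1+k) and the required friction f = kMg sinθ/(1+k).
The normal force is N = Mg cosθ, so μ_min = f/N = k tanθ/(1+k).
μ_min = 0.3 × tan18.7° / 1.3 ≈ 0.0781.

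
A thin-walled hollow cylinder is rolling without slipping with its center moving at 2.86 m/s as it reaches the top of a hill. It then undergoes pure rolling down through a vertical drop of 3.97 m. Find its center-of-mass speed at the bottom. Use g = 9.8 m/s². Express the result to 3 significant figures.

Here I = MR², so the shape factor k = I/(MR²) = 1.
Rolling without slipping gives ω = v/R, so the total kinetic energy is ½Mv² + ½Iω² = ½(1+k)Mv² = Mv².
Conserving energy between top and bottom: Mv² = Mv₀² + Mgh, hence v² = v₀² + 2gh/(1+k).
v = √(2.86² + 2×9.8×3.97/2) = √47.09 ≈ 6.86 m/s.

v ≈ 6.86 m/s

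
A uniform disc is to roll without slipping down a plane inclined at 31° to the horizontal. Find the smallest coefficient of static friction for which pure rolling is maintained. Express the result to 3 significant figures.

For this body I = (1/2)MR², i.e. k = I/(MR²) = 0.5.
Newton's second law down the slope: Mg sinθ − f = Ma. The torque equation fR = Iα (with α = a/R) gives f = kMa.
These give a = g sinθ/(1+k) and the required friction f = kMg sinθ/(1+k).
With N = Mg cosθ, the no-slip condition f ≤ μN gives μ_min = f/N = k tanθ/(1+k).
μ_min = 0.5 × tan31° / 1.5 ≈ 0.200.

μ_min ≈ 0.200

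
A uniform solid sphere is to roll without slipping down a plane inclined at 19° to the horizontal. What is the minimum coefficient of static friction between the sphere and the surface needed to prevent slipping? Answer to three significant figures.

μ_min ≈ 0.0984

For this body I = (2/5)MR², i.e. k = I/(MR²) = 0.4.
Along the incline Mg sinθ − f = Ma, and torque about the center fR = Iα = kMR²(a/R) gives f = kMa.
These give a = g sinθ/(1+k) and the required friction f = kMg sinθ/(1+k).
With N = Mg cosθ, the no-slip condition f ≤ μN gives μ_min = f/N = k tanθ/(1+k).
μ_min = 0.4 × tan19° / 1.4 ≈ 0.0984.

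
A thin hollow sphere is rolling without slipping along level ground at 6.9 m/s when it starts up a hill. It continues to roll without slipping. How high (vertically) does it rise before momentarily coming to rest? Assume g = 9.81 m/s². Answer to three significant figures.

With I = (2/3)MR², the ratio k = I/(MR²) is 2/3.
Rolling without slipping gives ω = v/R, so the total kinetic energy is ½Mv² + ½Iω² = ½(1+k)Mv² = (5/6)Mv².
All of this converts to potential energy at the highest point: (5/6)Mv₀² = Mgh.
Thus h = (1+k)v₀²/(2g) = 1.667 × 6.9² / (2 × 9.81) ≈ 4.04 m.

h ≈ 4.04 m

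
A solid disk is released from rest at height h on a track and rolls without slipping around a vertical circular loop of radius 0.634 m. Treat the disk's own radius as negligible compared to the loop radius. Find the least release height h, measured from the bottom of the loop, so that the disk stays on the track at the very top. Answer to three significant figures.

Here I = (1/2)MR², so the shape factor k = I/(MR²) = 0.5.
At the top of the loop, the minimum-contact condition is Mg = Mv_top²/r, so v_top² = gr.
With ω = v/R, the kinetic energy at speed v is ½(1+k)Mv² = (3/4)Mv².
Energy conservation from release (height h) to the top (height 2r): Mgh = Mg(2r) + (3/4)M·gr.
Thus h_min = 2r + (1+k)r/2 = r(2 + 1.5/2) = 0.634 × 2.75 ≈ 1.74 m.

h_min ≈ 1.74 m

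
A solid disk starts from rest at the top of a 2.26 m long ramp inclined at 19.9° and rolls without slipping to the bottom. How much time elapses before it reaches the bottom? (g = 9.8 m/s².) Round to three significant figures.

For this body I = (1/2)MR², i.e. k = I/(MR²) = 0.5.
Along the incline Mg sinθ − f = Ma, and torque about the center fR = Iα = kMR²(a/R) gives f = kMa.
Hence a = g sinθ/(1+k) = 9.8×sin19.9°/1.5 = 2.224 m/s².
Starting from rest, L = ½at², so t = √(2L/a) = √(2×2.26/2.224) ≈ 1.43 s.

t ≈ 1.43 s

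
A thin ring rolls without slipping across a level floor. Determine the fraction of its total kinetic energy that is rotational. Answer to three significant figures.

fraction ≈ 0.500

Here I = MR², so the shape factor k = I/(MR²) = 1.
Since ω = v/R, the translational part is ½Mv² and the rotational part is ½I(v/R)² = ½kMv²; the total is ½(1+k)Mv².
The rotational fraction is therefore k/(1+k) = 1/2 ≈ 0.500.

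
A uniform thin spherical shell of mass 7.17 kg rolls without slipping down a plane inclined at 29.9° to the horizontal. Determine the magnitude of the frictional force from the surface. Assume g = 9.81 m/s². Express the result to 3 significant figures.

For this body I = (2/3)MR², i.e. k = I/(MR²) = 2/3.
Newton's second law down the slope: Mg sinθ − f = Ma. The torque equation fR = Iα (with α = a/R) gives f = kMa.
Combining, a = g sinθ/(1+k) and f = kMa = kMg sinθ/(1+k).
f = (2/3) × 7.17 × 9.81 × sin29.9° / 1.667 ≈ 14.0 N.

f ≈ 14.0 N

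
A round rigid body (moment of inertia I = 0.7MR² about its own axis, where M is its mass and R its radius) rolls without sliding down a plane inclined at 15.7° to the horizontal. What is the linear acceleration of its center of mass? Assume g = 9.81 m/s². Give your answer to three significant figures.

a ≈ 1.56 m/s²

Here I = 0.7MR², so the shape factor k = I/(MR²) = 0.7.
Along the incline Mg sinθ − f = Ma, and torque about the center fR = Iα = kMR²(a/R) gives f = kMa.
Eliminating f: Mg sinθ = (1+k)Ma, so a = g sinθ/(1+k) = 9.81 × sin15.7° / 1.7 ≈ 1.56 m/s².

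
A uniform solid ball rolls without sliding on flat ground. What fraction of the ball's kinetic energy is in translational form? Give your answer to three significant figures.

Here I = (2/5)MR², so the shape factor k = I/(MR²) = 0.4.
Since ω = v/R, the translational part is ½Mv² and the rotational part is ½I(v/R)² = ½kMv²; the total is ½(1+k)Mv².
The translational fraction is therefore 1/(1+k) = 1/1.4 ≈ 0.714.

fraction ≈ 0.714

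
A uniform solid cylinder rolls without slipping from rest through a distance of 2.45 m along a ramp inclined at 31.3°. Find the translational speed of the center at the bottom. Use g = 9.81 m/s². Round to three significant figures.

Here I = (1/2)MR², so the shape factor k = I/(MR²) = 0.5.
Rolling without slipping gives ω = v/R, so the total kinetic energy is ½Mv² + ½Iω² = ½(1+k)Mv² = (3/4)Mv².
The vertical drop is h = L sinθ = 2.45 × sin31.3° = 1.273 m.
Energy conservation: Mgh = (3/4)Mv², so v = √(2gh/(1+k)) = √(2 × 9.81 × 1.273 / 1.5) ≈ 4.08 m/s.

v ≈ 4.08 m/s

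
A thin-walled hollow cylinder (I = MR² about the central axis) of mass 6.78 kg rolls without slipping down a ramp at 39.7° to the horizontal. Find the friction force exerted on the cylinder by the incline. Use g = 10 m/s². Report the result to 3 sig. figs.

f ≈ 21.7 N

Here I = MR², so the shape factor k = I/(MR²) = 1.
Translational: Mg sinθ − f = Ma. Rotational about the CM: fR = Iα = kMRa, so f = kMa.
Combining, a = g sinθ/(1+k) and f = kMa = kMg sinθ/(1+k).
f = 1 × 6.78 × 10 × sin39.7° / 2 ≈ 21.7 N.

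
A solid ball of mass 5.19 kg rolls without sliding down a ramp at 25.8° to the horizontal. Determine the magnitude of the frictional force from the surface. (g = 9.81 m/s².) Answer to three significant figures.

The moment of inertia is (2/5)MR², giving k ≡ I/(MR²) = 0.4.
Along the incline Mg sinθ − f = Ma, and torque about the center fR = Iα = kMR²(a/R) gives f = kMa.
Combining, a = g sinθ/(1+k) and f = kMa = kMg sinθ/(1+k).
f = 0.4 × 5.19 × 9.81 × sin25.8° / 1.4 ≈ 6.33 N.

f ≈ 6.33 N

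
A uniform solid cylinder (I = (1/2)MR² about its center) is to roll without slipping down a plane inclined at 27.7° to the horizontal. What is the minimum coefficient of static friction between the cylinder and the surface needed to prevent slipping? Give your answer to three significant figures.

For this body I = (1/2)MR², i.e. k = I/(MR²) = 0.5.
Along the incline Mg sinθ − f = Ma, and torque about the center fR = Iα = kMR²(a/R) gives f = kMa.
These give a = g sinθ/(1+k) and the required friction f = kMg sinθ/(1+k).
With N = Mg cosθ, the no-slip condition f ≤ μN gives μ_min = f/N = k tanθ/(1+k).
μ_min = 0.5 × tan27.7° / 1.5 ≈ 0.175.

μ_min ≈ 0.175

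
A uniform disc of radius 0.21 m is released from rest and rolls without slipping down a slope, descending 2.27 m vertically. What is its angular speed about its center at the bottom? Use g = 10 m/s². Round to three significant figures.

With I = (1/2)MR², the ratio k = I/(MR²) is 0.5.
Rolling without slipping gives ω = v/R, so the total kinetic energy is ½Mv² + ½Iω² = ½(1+k)Mv² = (3/4)Mv².
Energy conservation Mgh = ½(1+k)Mv² gives v = √(2gh/(1+k)) = √(2 × 10 × 2.27 / 1.5) = 5.502 m/s.
The angular speed follows from ω = v/R = 5.502/0.21 ≈ 26.2 rad/s.

ω ≈ 26.2 rad/s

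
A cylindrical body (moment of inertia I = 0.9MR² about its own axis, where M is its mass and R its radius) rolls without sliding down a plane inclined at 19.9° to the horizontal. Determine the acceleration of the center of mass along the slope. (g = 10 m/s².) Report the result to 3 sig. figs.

For this body I = 0.9MR², i.e. k = I/(MR²) = 0.9.
Along the incline Mg sinθ − f = Ma, and torque about the center fR = Iα = kMR²(a/R) gives f = kMa.
Eliminating f: Mg sinθ = (1+k)Ma, so a = g sinθ/(1+k) = 10 × sin19.9° / 1.9 ≈ 1.79 m/s².

a ≈ 1.79 m/s²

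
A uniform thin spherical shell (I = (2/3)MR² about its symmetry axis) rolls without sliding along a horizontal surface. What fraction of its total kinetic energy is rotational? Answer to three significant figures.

The moment of inertia is (2/3)MR², giving k ≡ I/(MR²) = 2/3.
Since ω = v/R, the translational part is ½Mv² and the rotational part is ½I(v/R)² = ½kMv²; the total is ½(1+k)Mv².
The rotational fraction is therefore k/(1+k) = (2/3)/1.667 ≈ 0.400.

fraction ≈ 0.400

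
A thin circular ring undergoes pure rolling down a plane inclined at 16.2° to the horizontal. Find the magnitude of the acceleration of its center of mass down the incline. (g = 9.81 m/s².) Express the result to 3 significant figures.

With I = MR², the ratio k = I/(MR²) is 1.
Along the incline Mg sinθ − f = Ma, and torque about the center fR = Iα = kMR²(a/R) gives f = kMa.
Eliminating f: Mg sinθ = (1+k)Ma, so a = g sinθ/(1+k) = 9.81 × sin16.2° / 2 ≈ 1.37 m/s².

a ≈ 1.37 m/s²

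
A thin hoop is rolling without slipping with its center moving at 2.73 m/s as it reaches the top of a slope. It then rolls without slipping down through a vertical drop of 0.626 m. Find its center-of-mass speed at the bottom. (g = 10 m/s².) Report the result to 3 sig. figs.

With I = MR², the ratio k = I/(MR²) is 1.
Pure rolling means v = ωR; then KE = ½Mv² + ½I(v/R)² = ½(1+k)Mv² = Mv².
Conserving energy between top and bottom: Mv² = Mv₀² + Mgh, hence v² = v₀² + 2gh/(1+k).
v = √(2.73² + 2×10×0.626/2) = √13.71 ≈ 3.70 m/s.

v ≈ 3.70 m/s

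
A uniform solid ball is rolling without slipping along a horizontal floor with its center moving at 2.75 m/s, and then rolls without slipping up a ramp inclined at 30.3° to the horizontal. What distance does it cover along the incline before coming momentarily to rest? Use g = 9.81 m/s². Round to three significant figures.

Here I = (2/5)MR², so the shape factor k = I/(MR²) = 0.4.
Since it rolls without slipping, ω = v/R and KE = ½Mv² + ½Iω² = ½(1+k)Mv² = (7/10)Mv².
Setting this equal to Mgh gives the vertical rise h = (1+k)v₀²/(2g) = 1.4×2.75²/(2×9.81) = 0.5396 m.
Along the incline, d = h/sinθ = 0.5396/sin30.3° ≈ 1.07 m.

d ≈ 1.07 m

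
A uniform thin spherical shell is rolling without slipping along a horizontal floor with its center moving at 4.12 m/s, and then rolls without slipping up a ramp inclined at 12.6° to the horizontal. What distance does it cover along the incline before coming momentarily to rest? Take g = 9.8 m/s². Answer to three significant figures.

d ≈ 6.62 m

For this body I = (2/3)MR², i.e. k = I/(MR²) = 2/3.
The rolling condition ω = v/R makes the rotational term ½I(v/R)² = ½kMv², so KE_total = ½(1+k)Mv² = (5/6)Mv².
Setting this equal to Mgh gives the vertical rise h = (1+k)v₀²/(2g) = 1.667×4.12²/(2×9.8) = 1.443 m.
The distance along the slope is d = h/sinθ = 1.443/sin12.6° ≈ 6.62 m.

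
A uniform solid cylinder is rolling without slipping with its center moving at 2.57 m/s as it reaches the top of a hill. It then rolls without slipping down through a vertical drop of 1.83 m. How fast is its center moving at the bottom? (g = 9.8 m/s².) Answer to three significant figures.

v ≈ 5.52 m/s

For this body I = (1/2)MR², i.e. k = I/(MR²) = 0.5.
The rolling condition ω = v/R makes the rotational term ½I(v/R)² = ½kMv², so KE_total = ½(1+k)Mv² = (3/4)Mv².
Energy conservation: (3/4)Mv₀² + Mgh = (3/4)Mv², so v² = v₀² + 2gh/(1+k).
v = √(2.57² + 2×9.8×1.83/1.5) = √30.52 ≈ 5.52 m/s.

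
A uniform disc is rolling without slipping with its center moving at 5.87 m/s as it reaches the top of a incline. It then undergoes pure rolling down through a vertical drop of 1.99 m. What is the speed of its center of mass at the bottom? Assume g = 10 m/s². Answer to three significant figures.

v ≈ 7.81 m/s

Here I = (1/2)MR², so the shape factor k = I/(MR²) = 0.5.
The rolling condition ω = v/R makes the rotational term ½I(v/R)² = ½kMv², so KE_total = ½(1+k)Mv² = (3/4)Mv².
Conserving energy between top and bottom: (3/4)Mv² = (3/4)Mv₀² + Mgh, hence v² = v₀² + 2gh/(1+k).
v = √(5.87² + 2×10×1.99/1.5) = √60.99 ≈ 7.81 m/s.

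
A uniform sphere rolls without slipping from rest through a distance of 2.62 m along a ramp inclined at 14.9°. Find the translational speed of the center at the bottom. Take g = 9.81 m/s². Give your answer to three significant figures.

v ≈ 3.07 m/s

Here I = (2/5)MR², so the shape factor k = I/(MR²) = 0.4.
The rolling condition ω = v/R makes the rotational term ½I(v/R)² = ½kMv², so KE_total = ½(1+k)Mv² = (7/10)Mv².
The vertical drop is h = L sinθ = 2.62 × sin14.9° = 0.6737 m.
Setting Mgh = (7/10)Mv² gives v = √(2gh/(1+k)) = √(2·9.81·0.6737/1.4) ≈ 3.07 m/s.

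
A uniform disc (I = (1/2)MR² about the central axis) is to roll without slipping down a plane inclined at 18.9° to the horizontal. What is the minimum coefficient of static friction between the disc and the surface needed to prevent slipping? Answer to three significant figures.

μ_min ≈ 0.114

For this body I = (1/2)MR², i.e. k = I/(MR²) = 0.5.
Newton's second law down the slope: Mg sinθ − f = Ma. The torque equation fR = Iα (with α = a/R) gives f = kMa.
These give a = g sinθ/(1+k) and the required friction f = kMg sinθ/(1+k).
The normal force is N = Mg cosθ, so μ_min = f/N = k tanθ/(1+k).
μ_min = 0.5 × tan18.9° / 1.5 ≈ 0.114.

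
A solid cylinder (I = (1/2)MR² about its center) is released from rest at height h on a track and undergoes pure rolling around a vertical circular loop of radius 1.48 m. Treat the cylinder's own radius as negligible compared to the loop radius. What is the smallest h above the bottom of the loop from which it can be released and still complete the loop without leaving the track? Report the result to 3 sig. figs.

h_min ≈ 4.07 m

Here I = (1/2)MR², so the shape factor k = I/(MR²) = 0.5.
At the top of the loop, the minimum-contact condition is Mg = Mv_top²/r, so v_top² = gr.
With ω = v/R, the kinetic energy at speed v is ½(1+k)Mv² = (3/4)Mv².
Energy conservation from release (height h) to the top (height 2r): Mgh = Mg(2r) + (3/4)M·gr.
Thus h_min = 2r + (1+k)r/2 = r(2 + 1.5/2) = 1.48 × 2.75 ≈ 4.07 m.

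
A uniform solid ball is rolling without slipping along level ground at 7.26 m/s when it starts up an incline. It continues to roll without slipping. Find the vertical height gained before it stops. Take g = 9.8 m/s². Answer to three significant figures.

h ≈ 3.76 m

The moment of inertia is (2/5)MR², giving k ≡ I/(MR²) = 0.4.
Since it rolls without slipping, ω = v/R and KE = ½Mv² + ½Iω² = ½(1+k)Mv² = (7/10)Mv².
All of this converts to potential energy at the highest point: (7/10)Mv₀² = Mgh.
Thus h = (1+k)v₀²/(2g) = 1.4 × 7.26² / (2 × 9.8) ≈ 3.76 m.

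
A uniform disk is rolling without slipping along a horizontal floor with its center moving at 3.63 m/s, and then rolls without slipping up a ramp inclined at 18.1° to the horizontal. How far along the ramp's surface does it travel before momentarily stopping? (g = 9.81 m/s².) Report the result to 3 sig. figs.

d ≈ 3.24 m

Here I = (1/2)MR², so the shape factor k = I/(MR²) = 0.5.
Pure rolling means v = ωR; then KE = ½Mv² + ½I(v/R)² = ½(1+k)Mv² = (3/4)Mv².
Setting this equal to Mgh gives the vertical rise h = (1+k)v₀²/(2g) = 1.5×3.63²/(2×9.81) = 1.007 m.
The distance along the slope is d = h/sinθ = 1.007/sin18.1° ≈ 3.24 m.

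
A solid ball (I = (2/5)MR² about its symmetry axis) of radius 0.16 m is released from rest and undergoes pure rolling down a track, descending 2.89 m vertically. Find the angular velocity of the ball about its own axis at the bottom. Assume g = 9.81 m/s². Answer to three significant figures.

ω ≈ 39.8 rad/s

Here I = (2/5)MR², so the shape factor k = I/(MR²) = 0.4.
Since it rolls without slipping, ω = v/R and KE = ½Mv² + ½Iω² = ½(1+k)Mv² = (7/10)Mv².
Energy conservation Mgh = ½(1+k)Mv² gives v = √(2gh/(1+k)) = √(2 × 9.81 × 2.89 / 1.4) = 6.364 m/s.
The angular speed follows from ω = v/R = 6.364/0.16 ≈ 39.8 rad/s.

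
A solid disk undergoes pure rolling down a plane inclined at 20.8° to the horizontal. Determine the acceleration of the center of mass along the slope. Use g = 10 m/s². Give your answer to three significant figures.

For this body I = (1/2)MR², i.e. k = I/(MR²) = 0.5.
Along the incline Mg sinθ − f = Ma, and torque about the center fR = Iα = kMR²(a/R) gives f = kMa.
Eliminating f: Mg sinθ = (1+k)Ma, so a = g sinθ/(1+k) = 10 × sin20.8° / 1.5 ≈ 2.37 m/s².

a ≈ 2.37 m/s²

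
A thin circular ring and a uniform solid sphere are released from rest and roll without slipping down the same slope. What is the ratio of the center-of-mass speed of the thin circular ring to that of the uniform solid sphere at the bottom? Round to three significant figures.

Each satisfies Mgh = ½(1+k)Mv² with k = I/(MR²), so v ∝ 1/√(1+k).
For the thin circular ring k = 1; for the uniform solid sphere k = 0.4.
v₁/v₂ = √((1+k₂)/(1+k₁)) = √(1.4/2) ≈ 0.837.

v_ratio ≈ 0.837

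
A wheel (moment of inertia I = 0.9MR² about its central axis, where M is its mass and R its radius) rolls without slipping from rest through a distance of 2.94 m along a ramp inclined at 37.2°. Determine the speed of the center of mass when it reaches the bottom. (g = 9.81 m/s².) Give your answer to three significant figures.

v ≈ 4.28 m/s

For this body I = 0.9MR², i.e. k = I/(MR²) = 0.9.
The rolling condition ω = v/R makes the rotational term ½I(v/R)² = ½kMv², so KE_total = ½(1+k)Mv² = (19/20)Mv².
The vertical drop is h = L sinθ = 2.94 × sin37.2° = 1.778 m.
Energy conservation: Mgh = (19/20)Mv², so v = √(2gh/(1+k)) = √(2 × 9.81 × 1.778 / 1.9) ≈ 4.28 m/s.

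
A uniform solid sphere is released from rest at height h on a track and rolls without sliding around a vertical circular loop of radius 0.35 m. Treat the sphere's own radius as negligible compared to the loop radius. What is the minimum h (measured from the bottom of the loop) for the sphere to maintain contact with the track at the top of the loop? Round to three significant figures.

h_min ≈ 0.945 m

With I = (2/5)MR², the ratio k = I/(MR²) is 0.4.
At the top of the loop, the minimum-contact condition is Mg = Mv_top²/r, so v_top² = gr.
With ω = v/R, the kinetic energy at speed v is ½(1+k)Mv² = (7/10)Mv².
Energy conservation from release (height h) to the top (height 2r): Mgh = Mg(2r) + (7/10)M·gr.
Thus h_min = 2r + (1+k)r/2 = r(2 + 1.4/2) = 0.35 × 2.7 ≈ 0.945 m.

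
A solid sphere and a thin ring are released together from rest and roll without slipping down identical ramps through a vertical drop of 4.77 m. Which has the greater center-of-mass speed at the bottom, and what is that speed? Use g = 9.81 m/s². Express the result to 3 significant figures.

the solid sphere, at v ≈ 8.18 m/s

For rolling without slipping, Mgh = ½(1+k)Mv² where k = I/(MR²), so v = √(2gh/(1+k)).
Solid sphere: k = 0.4, giving v = √(2×9.81×4.77/1.4) = 8.176 m/s.
Thin ring: k = 1, giving v = √(2×9.81×4.77/2) = 6.841 m/s.
The smaller k wins: the solid sphere, at ≈ 8.18 m/s.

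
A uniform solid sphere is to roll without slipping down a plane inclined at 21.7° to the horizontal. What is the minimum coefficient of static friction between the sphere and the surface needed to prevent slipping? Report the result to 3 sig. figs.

μ_min ≈ 0.114

For this body I = (2/5)MR², i.e. k = I/(MR²) = 0.4.
Translational: Mg sinθ − f = Ma. Rotational about the CM: fR = Iα = kMRa, so f = kMa.
These give a = g sinθ/(1+k) and the required friction f = kMg sinθ/(1+k).
With N = Mg cosθ, the no-slip condition f ≤ μN gives μ_min = f/N = k tanθ/(1+k).
μ_min = 0.4 × tan21.7° / 1.4 ≈ 0.114.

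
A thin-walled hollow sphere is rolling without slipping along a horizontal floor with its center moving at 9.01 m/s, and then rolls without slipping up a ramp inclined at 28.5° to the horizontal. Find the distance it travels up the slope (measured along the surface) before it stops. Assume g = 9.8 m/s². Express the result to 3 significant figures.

Here I = (2/3)MR², so the shape factor k = I/(MR²) = 2/3.
Since it rolls without slipping, ω = v/R and KE = ½Mv² + ½Iω² = ½(1+k)Mv² = (5/6)Mv².
Setting this equal to Mgh gives the vertical rise h = (1+k)v₀²/(2g) = 1.667×9.01²/(2×9.8) = 6.903 m.
Along the incline, d = h/sinθ = 6.903/sin28.5° ≈ 14.5 m.

d ≈ 14.5 m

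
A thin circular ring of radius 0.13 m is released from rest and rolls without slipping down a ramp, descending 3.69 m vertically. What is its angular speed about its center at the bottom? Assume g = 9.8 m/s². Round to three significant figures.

Here I = MR², so the shape factor k = I/(MR²) = 1.
The rolling condition ω = v/R makes the rotational term ½I(v/R)² = ½kMv², so KE_total = ½(1+k)Mv² = Mv².
Energy conservation Mgh = ½(1+k)Mv² gives v = √(2gh/(1+k)) = √(2 × 9.8 × 3.69 / 2) = 6.013 m/s.
The angular speed follows from ω = v/R = 6.013/0.13 ≈ 46.3 rad/s.

ω ≈ 46.3 rad/s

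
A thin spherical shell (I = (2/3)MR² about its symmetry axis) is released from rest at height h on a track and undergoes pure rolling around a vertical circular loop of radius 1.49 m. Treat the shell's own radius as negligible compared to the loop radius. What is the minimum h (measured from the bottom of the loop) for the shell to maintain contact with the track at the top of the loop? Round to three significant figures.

h_min ≈ 4.22 m

Here I = (2/3)MR², so the shape factor k = I/(MR²) = 2/3.
At the top, contact is just lost when gravity alone supplies the centripetal force: Mg = Mv_top²/r, i.e. v_top² = gr.
With ω = v/R, the kinetic energy at speed v is ½(1+k)Mv² = (5/6)Mv².
Energy conservation from release (height h) to the top (height 2r): Mgh = Mg(2r) + (5/6)M·gr.
Thus h_min = 2r + (1+k)r/2 = r(2 + 1.667/2) = 1.49 × 2.833 ≈ 4.22 m.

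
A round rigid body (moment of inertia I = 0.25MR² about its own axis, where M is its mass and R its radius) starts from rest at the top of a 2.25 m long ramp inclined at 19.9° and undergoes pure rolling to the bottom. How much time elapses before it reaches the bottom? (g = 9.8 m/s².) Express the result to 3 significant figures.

t ≈ 1.30 s

With I = 0.25MR², the ratio k = I/(MR²) is 0.25.
Translational: Mg sinθ − f = Ma. Rotational about the CM: fR = Iα = kMRa, so f = kMa.
Hence a = g sinθ/(1+k) = 9.8×sin19.9°/1.25 = 2.669 m/s².
With constant a from rest, t = √(2L/a) = √(2·2.25/2.669) ≈ 1.30 s.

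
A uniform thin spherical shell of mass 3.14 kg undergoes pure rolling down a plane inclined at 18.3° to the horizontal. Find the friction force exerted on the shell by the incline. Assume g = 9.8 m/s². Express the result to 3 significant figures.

For this body I = (2/3)MR², i.e. k = I/(MR²) = 2/3.
Translational: Mg sinθ − f = Ma. Rotational about the CM: fR = Iα = kMRa, so f = kMa.
Combining, a = g sinθ/(1+k) and f = kMa = kMg sinθ/(1+k).
f = (2/3) × 3.14 × 9.8 × sin18.3° / 1.667 ≈ 3.86 N.

f ≈ 3.86 N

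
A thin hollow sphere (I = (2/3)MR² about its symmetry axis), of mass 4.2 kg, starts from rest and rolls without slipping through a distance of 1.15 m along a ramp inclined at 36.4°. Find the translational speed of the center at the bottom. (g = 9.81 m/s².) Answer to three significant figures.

v ≈ 2.83 m/s

Here I = (2/3)MR², so the shape factor k = I/(MR²) = 2/3.
Since it rolls without slipping, ω = v/R and KE = ½Mv² + ½Iω² = ½(1+k)Mv² = (5/6)Mv².
The vertical drop is h = L sinθ = 1.15 × sin36.4° = 0.6824 m.
Energy conservation: Mgh = (5/6)Mv², so v = √(2gh/(1+k)) = √(2 × 9.81 × 0.6824 / 1.667) ≈ 2.83 m/s.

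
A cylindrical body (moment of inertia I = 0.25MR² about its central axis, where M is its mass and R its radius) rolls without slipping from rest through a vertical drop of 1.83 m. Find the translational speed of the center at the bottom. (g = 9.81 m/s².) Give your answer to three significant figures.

v ≈ 5.36 m/s

With I = 0.25MR², the ratio k = I/(MR²) is 0.25.
Pure rolling means v = ωR; then KE = ½Mv² + ½I(v/R)² = ½(1+k)Mv² = (5/8)Mv².
Energy conservation: Mgh = (5/8)Mv², so v = √(2gh/(1+k)) = √(2 × 9.81 × 1.83 / 1.25) ≈ 5.36 m/s.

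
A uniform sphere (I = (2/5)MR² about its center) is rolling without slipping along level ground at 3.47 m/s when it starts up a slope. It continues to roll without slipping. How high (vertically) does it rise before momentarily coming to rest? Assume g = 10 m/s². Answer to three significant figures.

h ≈ 0.843 m

The moment of inertia is (2/5)MR², giving k ≡ I/(MR²) = 0.4.
Since it rolls without slipping, ω = v/R and KE = ½Mv² + ½Iω² = ½(1+k)Mv² = (7/10)Mv².
All of this converts to potential energy at the highest point: (7/10)Mv₀² = Mgh.
Thus h = (1+k)v₀²/(2g) = 1.4 × 3.47² / (2 × 10) ≈ 0.843 m.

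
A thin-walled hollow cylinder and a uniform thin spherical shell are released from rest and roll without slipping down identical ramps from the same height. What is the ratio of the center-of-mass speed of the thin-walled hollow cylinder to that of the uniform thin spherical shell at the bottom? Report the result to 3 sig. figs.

v_ratio ≈ 0.913

Each satisfies Mgh = ½(1+k)Mv² with k = I/(MR²), so v ∝ 1/√(1+k).
For the thin-walled hollow cylinder k = 1; for the uniform thin spherical shell k = 2/3.
v₁/v₂ = √((1+k₂)/(1+k₁)) = √(1.667/2) ≈ 0.913.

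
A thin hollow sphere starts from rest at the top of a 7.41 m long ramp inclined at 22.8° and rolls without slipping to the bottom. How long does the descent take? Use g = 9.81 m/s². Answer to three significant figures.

t ≈ 2.55 s

With I = (2/3)MR², the ratio k = I/(MR²) is 2/3.
Translational: Mg sinθ − f = Ma. Rotational about the CM: fR = Iα = kMRa, so f = kMa.
Hence a = g sinθ/(1+k) = 9.81×sin22.8°/1.667 = 2.281 m/s².
With constant a from rest, t = √(2L/a) = √(2·7.41/2.281) ≈ 2.55 s.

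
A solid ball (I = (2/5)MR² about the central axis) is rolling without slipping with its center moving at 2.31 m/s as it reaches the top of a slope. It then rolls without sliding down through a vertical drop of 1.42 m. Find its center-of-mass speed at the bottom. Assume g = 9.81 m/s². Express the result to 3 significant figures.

The moment of inertia is (2/5)MR², giving k ≡ I/(MR²) = 0.4.
Since it rolls without slipping, ω = v/R and KE = ½Mv² + ½Iω² = ½(1+k)Mv² = (7/10)Mv².
Energy conservation: (7/10)Mv₀² + Mgh = (7/10)Mv², so v² = v₀² + 2gh/(1+k).
v = √(2.31² + 2×9.81×1.42/1.4) = √25.24 ≈ 5.02 m/s.

v ≈ 5.02 m/s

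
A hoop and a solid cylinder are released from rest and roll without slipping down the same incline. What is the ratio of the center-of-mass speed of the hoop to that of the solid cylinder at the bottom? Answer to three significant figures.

Each satisfies Mgh = ½(1+k)Mv² with k = I/(MR²), so v ∝ 1/√(1+k).
For the hoop k = 1; for the solid cylinder k = 0.5.
v₁/v₂ = √((1+k₂)/(1+k₁)) = √(1.5/2) ≈ 0.866.

v_ratio ≈ 0.866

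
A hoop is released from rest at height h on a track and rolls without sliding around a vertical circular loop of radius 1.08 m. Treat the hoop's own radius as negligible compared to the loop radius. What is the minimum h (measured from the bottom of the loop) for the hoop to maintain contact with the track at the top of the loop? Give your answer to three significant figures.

The moment of inertia is MR², giving k ≡ I/(MR²) = 1.
At the top of the loop, the minimum-contact condition is Mg = Mv_top²/r, so v_top² = gr.
With ω = v/R, the kinetic energy at speed v is ½(1+k)Mv² = Mv².
Energy conservation from release (height h) to the top (height 2r): Mgh = Mg(2r) + M·gr.
Thus h_min = 2r + (1+k)r/2 = r(2 + 2/2) = 1.08 × 3 ≈ 3.24 m.

h_min ≈ 3.24 m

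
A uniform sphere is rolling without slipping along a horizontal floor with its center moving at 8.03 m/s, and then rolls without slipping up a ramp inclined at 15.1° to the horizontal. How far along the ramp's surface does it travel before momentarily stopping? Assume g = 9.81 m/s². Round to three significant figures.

Here I = (2/5)MR², so the shape factor k = I/(MR²) = 0.4.
Pure rolling means v = ωR; then KE = ½Mv² + ½I(v/R)² = ½(1+k)Mv² = (7/10)Mv².
Setting this equal to Mgh gives the vertical rise h = (1+k)v₀²/(2g) = 1.4×8.03²/(2×9.81) = 4.601 m.
The distance along the slope is d = h/sinθ = 4.601/sin15.1° ≈ 17.7 m.

d ≈ 17.7 m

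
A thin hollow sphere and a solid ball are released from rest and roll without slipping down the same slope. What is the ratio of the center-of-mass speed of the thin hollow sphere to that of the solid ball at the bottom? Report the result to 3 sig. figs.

v_ratio ≈ 0.917

Each satisfies Mgh = ½(1+k)Mv² with k = I/(MR²), so v ∝ 1/√(1+k).
For the thin hollow sphere k = 2/3; for the solid ball k = 0.4.
v₁/v₂ = √((1+k₂)/(1+k₁)) = √(1.4/1.667) ≈ 0.917.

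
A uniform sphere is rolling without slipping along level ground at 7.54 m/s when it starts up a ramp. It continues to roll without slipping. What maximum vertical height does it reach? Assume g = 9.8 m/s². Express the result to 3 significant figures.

h ≈ 4.06 m

The moment of inertia is (2/5)MR², giving k ≡ I/(MR²) = 0.4.
The rolling condition ω = v/R makes the rotational term ½I(v/R)² = ½kMv², so KE_total = ½(1+k)Mv² = (7/10)Mv².
All of this converts to potential energy at the highest point: (7/10)Mv₀² = Mgh.
Thus h = (1+k)v₀²/(2g) = 1.4 × 7.54² / (2 × 9.8) ≈ 4.06 m.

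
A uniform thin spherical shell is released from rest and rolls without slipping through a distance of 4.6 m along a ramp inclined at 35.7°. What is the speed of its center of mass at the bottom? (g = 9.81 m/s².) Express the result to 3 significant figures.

Here I = (2/3)MR², so the shape factor k = I/(MR²) = 2/3.
Since it rolls without slipping, ω = v/R and KE = ½Mv² + ½Iω² = ½(1+k)Mv² = (5/6)Mv².
The vertical drop is h = L sinθ = 4.6 × sin35.7° = 2.684 m.
Setting Mgh = (5/6)Mv² gives v = √(2gh/(1+k)) = √(2·9.81·2.684/1.667) ≈ 5.62 m/s.

v ≈ 5.62 m/s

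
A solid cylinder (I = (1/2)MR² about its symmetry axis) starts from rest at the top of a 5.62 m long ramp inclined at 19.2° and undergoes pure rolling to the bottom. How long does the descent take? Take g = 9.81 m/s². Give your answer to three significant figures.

The moment of inertia is (1/2)MR², giving k ≡ I/(MR²) = 0.5.
Newton's second law down the slope: Mg sinθ − f = Ma. The torque equation fR = Iα (with α = a/R) gives f = kMa.
Hence a = g sinθ/(1+k) = 9.81×sin19.2°/1.5 = 2.151 m/s².
With constant a from rest, t = √(2L/a) = √(2·5.62/2.151) ≈ 2.29 s.

t ≈ 2.29 s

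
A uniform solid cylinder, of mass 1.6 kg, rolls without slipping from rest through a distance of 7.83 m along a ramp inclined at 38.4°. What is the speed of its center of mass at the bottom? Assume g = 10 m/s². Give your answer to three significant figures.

With I = (1/2)MR², the ratio k = I/(MR²) is 0.5.
The rolling condition ω = v/R makes the rotational term ½I(v/R)² = ½kMv², so KE_total = ½(1+k)Mv² = (3/4)Mv².
The vertical drop is h = L sinθ = 7.83 × sin38.4° = 4.864 m.
Setting Mgh = (3/4)Mv² gives v = √(2gh/(1+k)) = √(2·10·4.864/1.5) ≈ 8.05 m/s.

v ≈ 8.05 m/s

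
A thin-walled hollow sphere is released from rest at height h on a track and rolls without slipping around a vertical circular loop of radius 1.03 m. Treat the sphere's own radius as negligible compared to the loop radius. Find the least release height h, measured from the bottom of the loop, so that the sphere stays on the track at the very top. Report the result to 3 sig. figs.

h_min ≈ 2.92 m

With I = (2/3)MR², the ratio k = I/(MR²) is 2/3.
At the top, contact is just lost when gravity alone supplies the centripetal force: Mg = Mv_top²/r, i.e. v_top² = gr.
With ω = v/R, the kinetic energy at speed v is ½(1+k)Mv² = (5/6)Mv².
Energy conservation from release (height h) to the top (height 2r): Mgh = Mg(2r) + (5/6)M·gr.
Thus h_min = 2r + (1+k)r/2 = r(2 + 1.667/2) = 1.03 × 2.833 ≈ 2.92 m.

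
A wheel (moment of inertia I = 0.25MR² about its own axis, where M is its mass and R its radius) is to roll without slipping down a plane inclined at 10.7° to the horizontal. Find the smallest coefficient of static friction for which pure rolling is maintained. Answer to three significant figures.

Here I = 0.25MR², so the shape factor k = I/(MR²) = 0.25.
Along the incline Mg sinθ − f = Ma, and torque about the center fR = Iα = kMR²(a/R) gives f = kMa.
These give a = g sinθ/(1+k) and the required friction f = kMg sinθ/(1+k).
The normal force is N = Mg cosθ, so μ_min = f/N = k tanθ/(1+k).
μ_min = 0.25 × tan10.7° / 1.25 ≈ 0.0378.

μ_min ≈ 0.0378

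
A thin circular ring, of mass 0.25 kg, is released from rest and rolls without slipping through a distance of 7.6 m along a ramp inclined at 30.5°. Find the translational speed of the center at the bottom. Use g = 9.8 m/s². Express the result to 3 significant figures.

Here I = MR², so the shape factor k = I/(MR²) = 1.
Since it rolls without slipping, ω = v/R and KE = ½Mv² + ½Iω² = ½(1+k)Mv² = Mv².
The vertical drop is h = L sinθ = 7.6 × sin30.5° = 3.857 m.
Energy conservation: Mgh = Mv², so v = √(2gh/(1+k)) = √(2 × 9.8 × 3.857 / 2) ≈ 6.15 m/s.

v ≈ 6.15 m/s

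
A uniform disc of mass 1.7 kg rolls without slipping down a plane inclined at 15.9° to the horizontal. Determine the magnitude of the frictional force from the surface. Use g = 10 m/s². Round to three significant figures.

f ≈ 1.55 N

Here I = (1/2)MR², so the shape factor k = I/(MR²) = 0.5.
Newton's second law down the slope: Mg sinθ − f = Ma. The torque equation fR = Iα (with α = a/R) gives f = kMa.
Combining, a = g sinθ/(1+k) and f = kMa = kMg sinθ/(1+k).
f = 0.5 × 1.7 × 10 × sin15.9° / 1.5 ≈ 1.55 N.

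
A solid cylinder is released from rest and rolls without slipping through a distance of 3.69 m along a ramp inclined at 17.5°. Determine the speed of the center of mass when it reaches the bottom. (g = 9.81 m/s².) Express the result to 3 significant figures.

v ≈ 3.81 m/s

Here I = (1/2)MR², so the shape factor k = I/(MR²) = 0.5.
Since it rolls without slipping, ω = v/R and KE = ½Mv² + ½Iω² = ½(1+k)Mv² = (3/4)Mv².
The vertical drop is h = L sinθ = 3.69 × sin17.5° = 1.11 m.
Energy conservation: Mgh = (3/4)Mv², so v = √(2gh/(1+k)) = √(2 × 9.81 × 1.11 / 1.5) ≈ 3.81 m/s.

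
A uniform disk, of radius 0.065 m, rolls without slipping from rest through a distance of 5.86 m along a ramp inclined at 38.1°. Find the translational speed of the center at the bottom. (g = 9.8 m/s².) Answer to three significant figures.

v ≈ 6.87 m/s

The moment of inertia is (1/2)MR², giving k ≡ I/(MR²) = 0.5.
The rolling condition ω = v/R makes the rotational term ½I(v/R)² = ½kMv², so KE_total = ½(1+k)Mv² = (3/4)Mv².
The vertical drop is h = L sinθ = 5.86 × sin38.1° = 3.616 m.
Setting Mgh = (3/4)Mv² gives v = √(2gh/(1+k)) = √(2·9.8·3.616/1.5) ≈ 6.87 m/s.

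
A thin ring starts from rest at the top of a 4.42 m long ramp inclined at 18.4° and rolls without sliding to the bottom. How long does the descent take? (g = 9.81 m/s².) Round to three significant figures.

t ≈ 2.39 s

For this body I = MR², i.e. k = I/(MR²) = 1.
Translational: Mg sinθ − f = Ma. Rotational about the CM: fR = Iα = kMRa, so f = kMa.
Hence a = g sinθ/(1+k) = 9.81×sin18.4°/2 = 1.548 m/s².
With constant a from rest, t = √(2L/a) = √(2·4.42/1.548) ≈ 2.39 s.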